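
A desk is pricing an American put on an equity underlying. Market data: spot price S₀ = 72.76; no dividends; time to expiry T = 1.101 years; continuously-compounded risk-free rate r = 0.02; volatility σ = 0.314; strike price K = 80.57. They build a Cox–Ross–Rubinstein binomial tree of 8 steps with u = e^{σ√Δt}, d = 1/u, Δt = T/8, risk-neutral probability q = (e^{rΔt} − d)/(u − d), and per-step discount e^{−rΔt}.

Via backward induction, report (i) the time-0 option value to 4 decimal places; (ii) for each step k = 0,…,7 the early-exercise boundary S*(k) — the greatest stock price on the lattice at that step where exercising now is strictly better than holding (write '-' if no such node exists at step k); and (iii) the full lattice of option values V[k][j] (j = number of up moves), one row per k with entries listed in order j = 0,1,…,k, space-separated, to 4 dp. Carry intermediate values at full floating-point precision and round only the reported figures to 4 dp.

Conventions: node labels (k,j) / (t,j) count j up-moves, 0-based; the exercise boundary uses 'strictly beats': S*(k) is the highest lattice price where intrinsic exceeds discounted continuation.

Δt=0.13762, u=1.12354, d=0.89004, q=0.48272, disc=e^(-rΔt)=0.99725
k=8 terminal: V=max(K-S,0) → 51.9167 44.3995 34.9102 22.9314 7.8100 0.0000 0.0000 0.0000 0.0000
k=7: j=0 S=32.1932 intr=48.3768 cont=48.1553 V=48.3768[EX]; j=1 S=40.6391 intr=39.9309 cont=39.7095 V=39.9309[EX]; j=2 S=51.3007 intr=29.2693 cont=29.0478 V=29.2693[EX]; j=3 S=64.7594 intr=15.8106 cont=15.5891 V=15.8106[EX]; j=4 S=81.7490 intr=0.0000 cont=4.0289 V=4.0289[hold]; j=5 S=103.1958 intr=0.0000 cont=0.0000 V=0.0000[hold]; j=6 S=130.2691 intr=0.0000 cont=0.0000 V=0.0000[hold]; j=7 S=164.4451 intr=0.0000 cont=0.0000 V=0.0000[hold]  S*(7)=64.7594
k=6: j=0 S=36.1705 intr=44.3995 cont=44.1781 V=44.3995[EX]; j=1 S=45.6598 intr=34.9102 cont=34.6888 V=34.9102[EX]; j=2 S=57.6386 intr=22.9314 cont=22.7100 V=22.9314[EX]; j=3 S=72.7600 intr=7.8100 cont=10.0956 V=10.0956[hold]; j=4 S=91.8485 intr=0.0000 cont=2.0784 V=2.0784[hold]; j=5 S=115.9449 intr=0.0000 cont=0.0000 V=0.0000[hold]; j=6 S=146.3630 intr=0.0000 cont=0.0000 V=0.0000[hold]  S*(6)=57.6386
k=5: j=0 S=40.6391 intr=39.9309 cont=39.7095 V=39.9309[EX]; j=1 S=51.3007 intr=29.2693 cont=29.0478 V=29.2693[EX]; j=2 S=64.7594 intr=15.8106 cont=16.6894 V=16.6894[hold]; j=3 S=81.7490 intr=0.0000 cont=6.2084 V=6.2084[hold]; j=4 S=103.1958 intr=0.0000 cont=1.0721 V=1.0721[hold]; j=5 S=130.2691 intr=0.0000 cont=0.0000 V=0.0000[hold]  S*(5)=51.3007
k=4: j=0 S=45.6598 intr=34.9102 cont=34.6888 V=34.9102[EX]; j=1 S=57.6386 intr=22.9314 cont=23.1330 V=23.1330[hold]; j=2 S=72.7600 intr=7.8100 cont=11.5981 V=11.5981[hold]; j=3 S=91.8485 intr=0.0000 cont=3.7188 V=3.7188[hold]; j=4 S=115.9449 intr=0.0000 cont=0.5531 V=0.5531[hold]  S*(4)=45.6598
k=3: j=0 S=51.3007 intr=29.2693 cont=29.1449 V=29.2693[EX]; j=1 S=64.7594 intr=15.8106 cont=17.5166 V=17.5166[hold]; j=2 S=81.7490 intr=0.0000 cont=7.7732 V=7.7732[hold]; j=3 S=103.1958 intr=0.0000 cont=2.1846 V=2.1846[hold]  S*(3)=51.3007
k=2: j=0 S=57.6386 intr=22.9314 cont=23.5312 V=23.5312[hold]; j=1 S=72.7600 intr=7.8100 cont=12.7781 V=12.7781[hold]; j=2 S=91.8485 intr=0.0000 cont=5.0616 V=5.0616[hold]  S*(2)=-
k=1: j=0 S=64.7594 intr=15.8106 cont=18.2901 V=18.2901[hold]; j=1 S=81.7490 intr=0.0000 cont=9.0283 V=9.0283[hold]  S*(1)=-
k=0: j=0 S=72.7600 intr=7.8100 cont=13.7813 V=13.7813[hold]  S*(0)=-

price = 13.7813
boundary = - - - 51.3007 45.6598 51.3007 57.6386 64.7594
tree:
13.7813
18.2901 9.0283
23.5312 12.7781 5.0616
29.2693 17.5166 7.7732 2.1846
34.9102 23.1330 11.5981 3.7188 0.5531
39.9309 29.2693 16.6894 6.2084 1.0721 0.0000
44.3995 34.9102 22.9314 10.0956 2.0784 0.0000 0.0000
48.3768 39.9309 29.2693 15.8106 4.0289 0.0000 0.0000 0.0000
51.9167 44.3995 34.9102 22.9314 7.8100 0.0000 0.0000 0.0000 0.0000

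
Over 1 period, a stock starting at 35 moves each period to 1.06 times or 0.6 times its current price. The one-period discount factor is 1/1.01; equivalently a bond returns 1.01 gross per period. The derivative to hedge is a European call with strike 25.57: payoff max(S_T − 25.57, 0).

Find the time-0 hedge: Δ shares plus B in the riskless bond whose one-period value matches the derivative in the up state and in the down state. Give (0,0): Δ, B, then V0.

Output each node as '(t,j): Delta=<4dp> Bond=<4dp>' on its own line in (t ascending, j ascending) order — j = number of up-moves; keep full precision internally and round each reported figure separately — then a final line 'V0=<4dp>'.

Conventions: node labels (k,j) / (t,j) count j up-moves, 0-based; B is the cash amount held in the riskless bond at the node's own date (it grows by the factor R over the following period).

The replicating-portfolio and risk-neutral prices coincide; use p* = (1.01−0.6)/(1.06−0.6) = 0.8913 for the latter.
At maturity the claim pays: V(1,0)=0.0000, V(1,1)=11.5300
Node (0,0) S=35.0000: V=(p*·11.5300+(1−p*)·0.0000)/1.01=10.1750; Δ=(11.5300−0.0000)/(37.1000−21.0000)=0.7161; B=V−Δ·S=-14.8902
Check: Δ(0,0)·S0 + B(0,0) = 10.1750 = V0.

(0,0): Delta=0.7161 Bond=-14.8902
V0=10.1750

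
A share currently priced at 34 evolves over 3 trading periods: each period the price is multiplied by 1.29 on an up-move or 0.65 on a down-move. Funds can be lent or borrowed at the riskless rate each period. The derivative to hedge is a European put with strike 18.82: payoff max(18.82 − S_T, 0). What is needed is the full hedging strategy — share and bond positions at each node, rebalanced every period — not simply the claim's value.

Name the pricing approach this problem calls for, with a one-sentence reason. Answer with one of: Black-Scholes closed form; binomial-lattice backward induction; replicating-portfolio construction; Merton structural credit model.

Key observation: the deliverable is the dynamic trading strategy on the 3-step tree (spot 34, moves 1.29 and 0.65), so the valuation must go through the node-by-node replicating-portfolio solve.

framework: replicating-portfolio construction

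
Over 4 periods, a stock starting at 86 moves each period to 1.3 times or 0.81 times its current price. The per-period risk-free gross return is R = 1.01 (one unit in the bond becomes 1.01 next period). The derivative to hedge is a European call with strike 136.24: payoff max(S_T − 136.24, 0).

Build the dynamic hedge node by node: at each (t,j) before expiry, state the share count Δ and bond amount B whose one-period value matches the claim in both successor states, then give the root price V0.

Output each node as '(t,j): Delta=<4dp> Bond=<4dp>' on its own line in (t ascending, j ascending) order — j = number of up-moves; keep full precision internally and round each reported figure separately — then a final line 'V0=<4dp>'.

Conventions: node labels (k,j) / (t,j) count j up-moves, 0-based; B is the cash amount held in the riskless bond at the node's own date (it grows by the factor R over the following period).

Under the risk-neutral measure, an up-move has probability p* = (R−d)/(u−d) = 0.4082 and values discount at R = 1.01.
At maturity the claim pays: V(4,0)=0.0000, V(4,1)=0.0000, V(4,2)=0.0000, V(4,3)=16.8030, V(4,4)=109.3846
Node (3,0) S=45.7039: V=(p*·0.0000+(1−p*)·0.0000)/1.01=0.0000; Δ=(0.0000−0.0000)/(59.4151−37.0202)=0.0000; B=V−Δ·S=0.0000
Node (3,1) S=73.3520: V=(p*·0.0000+(1−p*)·0.0000)/1.01=0.0000; Δ=(0.0000−0.0000)/(95.3576−59.4151)=0.0000; B=V−Δ·S=0.0000
Node (3,2) S=117.7254: V=(p*·16.8030+(1−p*)·0.0000)/1.01=6.7905; Δ=(16.8030−0.0000)/(153.0430−95.3576)=0.2913; B=V−Δ·S=-27.5014
Node (3,3) S=188.9420: V=(p*·109.3846+(1−p*)·16.8030)/1.01=54.0509; Δ=(109.3846−16.8030)/(245.6246−153.0430)=1.0000; B=V−Δ·S=-134.8911
Node (2,0) S=56.4246: V=(p*·0.0000+(1−p*)·0.0000)/1.01=0.0000; Δ=(0.0000−0.0000)/(73.3520−45.7039)=0.0000; B=V−Δ·S=0.0000
Node (2,1) S=90.5580: V=(p*·6.7905+(1−p*)·0.0000)/1.01=2.7442; Δ=(6.7905−0.0000)/(117.7254−73.3520)=0.1530; B=V−Δ·S=-11.1139
Node (2,2) S=145.3400: V=(p*·54.0509+(1−p*)·6.7905)/1.01=25.8222; Δ=(54.0509−6.7905)/(188.9420−117.7254)=0.6636; B=V−Δ·S=-70.6277
Node (1,0) S=69.6600: V=(p*·2.7442+(1−p*)·0.0000)/1.01=1.1090; Δ=(2.7442−0.0000)/(90.5580−56.4246)=0.0804; B=V−Δ·S=-4.4914
Node (1,1) S=111.8000: V=(p*·25.8222+(1−p*)·2.7442)/1.01=12.0434; Δ=(25.8222−2.7442)/(145.3400−90.5580)=0.4213; B=V−Δ·S=-35.0547
Node (0,0) S=86.0000: V=(p*·12.0434+(1−p*)·1.1090)/1.01=5.5168; Δ=(12.0434−1.1090)/(111.8000−69.6600)=0.2595; B=V−Δ·S=-16.7982
Verification: the root portfolio costs Δ(0,0)·S0 + B(0,0) = 5.5168, matching V0.

(0,0): Delta=0.2595 Bond=-16.7982
(1,0): Delta=0.0804 Bond=-4.4914
(1,1): Delta=0.4213 Bond=-35.0547
(2,0): Delta=0.0000 Bond=0.0000
(2,1): Delta=0.1530 Bond=-11.1139
(2,2): Delta=0.6636 Bond=-70.6277
(3,0): Delta=0.0000 Bond=0.0000
(3,1): Delta=0.0000 Bond=0.0000
(3,2): Delta=0.2913 Bond=-27.5014
(3,3): Delta=1.0000 Bond=-134.8911
V0=5.5168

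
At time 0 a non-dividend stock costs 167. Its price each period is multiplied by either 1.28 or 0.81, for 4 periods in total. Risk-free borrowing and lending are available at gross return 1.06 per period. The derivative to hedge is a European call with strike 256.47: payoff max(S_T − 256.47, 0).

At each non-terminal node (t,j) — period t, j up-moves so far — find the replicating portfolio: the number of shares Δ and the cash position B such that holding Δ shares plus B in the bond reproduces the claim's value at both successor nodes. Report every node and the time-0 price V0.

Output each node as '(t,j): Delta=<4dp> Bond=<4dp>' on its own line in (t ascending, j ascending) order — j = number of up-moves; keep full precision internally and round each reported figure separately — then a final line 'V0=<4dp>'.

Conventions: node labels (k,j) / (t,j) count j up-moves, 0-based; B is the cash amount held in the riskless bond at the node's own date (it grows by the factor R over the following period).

(0,0): Delta=0.3806 Bond=-45.3319
(1,0): Delta=0.1078 Bond=-11.1406
(1,1): Delta=0.5326 Bond=-80.5336
(2,0): Delta=0.0000 Bond=0.0000
(2,1): Delta=0.1678 Bond=-22.2011
(2,2): Delta=0.7358 Bond=-140.9505
(3,0): Delta=0.0000 Bond=0.0000
(3,1): Delta=0.0000 Bond=0.0000
(3,2): Delta=0.2612 Bond=-44.2423
(3,3): Delta=1.0000 Bond=-241.9528
V0=18.2363

Risk-neutral probability p* = (R−d)/(u−d) = (1.06−0.81)/(1.28−0.81) = 0.5319.
At maturity the claim pays: V(4,0)=0.0000, V(4,1)=0.0000, V(4,2)=0.0000, V(4,3)=27.2118, V(4,4)=191.8172
  t=3,j=0: stock 88.7506 → up 113.6008 (V=0.0000), down 71.8880 (V=0.0000). Price 0.0000; hedge Δ=0.0000, bond B=0.0000.
  t=3,j=1: stock 140.2479 → up 179.5174 (V=0.0000), down 113.6008 (V=0.0000). Price 0.0000; hedge Δ=0.0000, bond B=0.0000.
  t=3,j=2: stock 221.6264 → up 283.6818 (V=27.2118), down 179.5174 (V=0.0000). Price 13.6550; hedge Δ=0.2612, bond B=-44.2423.
  t=3,j=3: stock 350.2244 → up 448.2872 (V=191.8172), down 283.6818 (V=27.2118). Price 108.2716; hedge Δ=1.0000, bond B=-241.9528.
  t=2,j=0: stock 109.5687 → up 140.2479 (V=0.0000), down 88.7506 (V=0.0000). Price 0.0000; hedge Δ=0.0000, bond B=0.0000.
  t=2,j=1: stock 173.1456 → up 221.6264 (V=13.6550), down 140.2479 (V=0.0000). Price 6.8522; hedge Δ=0.1678, bond B=-22.2011.
  t=2,j=2: stock 273.6128 → up 350.2244 (V=108.2716), down 221.6264 (V=13.6550). Price 60.3613; hedge Δ=0.7358, bond B=-140.9505.
  t=1,j=0: stock 135.2700 → up 173.1456 (V=6.8522), down 109.5687 (V=0.0000). Price 3.4385; hedge Δ=0.1078, bond B=-11.1406.
  t=1,j=1: stock 213.7600 → up 273.6128 (V=60.3613), down 173.1456 (V=6.8522). Price 33.3155; hedge Δ=0.5326, bond B=-80.5336.
  t=0,j=0: stock 167.0000 → up 213.7600 (V=33.3155), down 135.2700 (V=3.4385). Price 18.2363; hedge Δ=0.3806, bond B=-45.3319.
As a check, the time-0 holding Δ(0,0)·S0 + B(0,0) comes to 18.2363 — exactly V0.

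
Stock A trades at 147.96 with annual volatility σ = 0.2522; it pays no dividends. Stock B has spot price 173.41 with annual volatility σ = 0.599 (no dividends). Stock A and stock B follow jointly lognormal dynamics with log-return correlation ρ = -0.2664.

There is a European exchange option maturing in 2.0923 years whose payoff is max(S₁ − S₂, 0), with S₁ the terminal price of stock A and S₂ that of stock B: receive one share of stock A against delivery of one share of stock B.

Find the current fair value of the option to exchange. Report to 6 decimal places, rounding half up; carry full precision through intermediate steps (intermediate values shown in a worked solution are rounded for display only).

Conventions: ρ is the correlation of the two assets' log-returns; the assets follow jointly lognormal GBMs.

exchange price = 50.945439

σ_eff = √(σ₁² + σ₂² − 2ρσ₁σ₂) = √(0.2522² + 0.599² − 2·-0.2664·0.2522·0.599) = 0.709151
d₁ = (ln(S₁/S₂) + (q₂ − q₁ + σ_eff²/2)T) / (σ_eff√T) = (ln(147.96/173.41) + (0.0 − 0.0 + 0.251447)·2.0923) / 1.025771 = 0.358156
d₂ = d₁ − σ_eff√T = 0.358156 − 1.025771 = -0.667615
N(d₁) = 0.639887,  N(d₂) = 0.252190
V = S₁·e^{−q₁T}·N(d₁) − S₂·e^{−q₂T}·N(d₂) = 94.677663 − 43.732223 = 50.945439
Key observation: the rate r is irrelevant here: denominating values in stock B turns the exchange into a ratio option on S₁/S₂, and discounting at r drops out.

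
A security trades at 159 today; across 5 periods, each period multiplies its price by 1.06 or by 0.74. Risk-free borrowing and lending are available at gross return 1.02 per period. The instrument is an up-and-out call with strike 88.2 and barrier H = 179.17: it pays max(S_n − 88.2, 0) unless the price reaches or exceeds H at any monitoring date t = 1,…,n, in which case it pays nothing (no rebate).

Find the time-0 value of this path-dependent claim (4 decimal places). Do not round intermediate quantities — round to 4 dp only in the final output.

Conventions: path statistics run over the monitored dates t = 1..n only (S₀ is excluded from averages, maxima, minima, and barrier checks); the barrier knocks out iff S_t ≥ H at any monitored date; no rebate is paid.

price = 13.3366

Under the martingale measure an up-move has probability p* = 0.8750; value the claim as the probability-weighted average of per-path payoffs, discounted 5 periods at R = 1.02.
Enumerate all 2^5 = 32 price paths (U = up ×1.06, D = down ×0.74); each path with k up-moves has probability p*^k·(1−p*)^(5−k).
DDDDD: M=117.6600, payoff=0.0000, prob=0.000031
UDDDD: M=168.5400, payoff=0.0000, prob=0.000214
DUDDD: M=124.7196, payoff=0.0000, prob=0.000214
UUDDD: M=178.6524, payoff=0.0000, prob=0.001495
DDUDD: M=117.6600, payoff=0.0000, prob=0.000214
UDUDD: M=168.5400, payoff=0.0000, prob=0.001495
DUUDD: M=132.2028, payoff=0.0000, prob=0.001495
UUUDD: M=189.3715, payoff=0.0000, prob=0.010468
DDDUD: M=117.6600, payoff=0.0000, prob=0.000214
UDDUD: M=168.5400, payoff=0.0000, prob=0.001495
DUDUD: M=124.7196, payoff=0.0000, prob=0.001495
UUDUD: M=178.6524, payoff=15.4999, prob=0.010468
DDUUD: M=117.6600, payoff=0.0000, prob=0.001495
UDUUD: M=168.5400, payoff=15.4999, prob=0.010468
DUUUD: M=140.1349, payoff=15.4999, prob=0.010468
UUUUD: M=200.7338, payoff=0.0000, prob=0.073273
DDDDU: M=117.6600, payoff=0.0000, prob=0.000214
UDDDU: M=168.5400, payoff=0.0000, prob=0.001495
DUDDU: M=124.7196, payoff=0.0000, prob=0.001495
UUDDU: M=178.6524, payoff=15.4999, prob=0.010468
DDUDU: M=117.6600, payoff=0.0000, prob=0.001495
UDUDU: M=168.5400, payoff=15.4999, prob=0.010468
DUUDU: M=132.2028, payoff=15.4999, prob=0.010468
UUUDU: M=189.3715, payoff=0.0000, prob=0.073273
DDDUU: M=117.6600, payoff=0.0000, prob=0.001495
UDDUU: M=168.5400, payoff=15.4999, prob=0.010468
DUDUU: M=124.7196, payoff=15.4999, prob=0.010468
UUDUU: M=178.6524, payoff=60.3430, prob=0.073273
DDUUU: M=117.6600, payoff=15.4999, prob=0.010468
UDUUU: M=168.5400, payoff=60.3430, prob=0.073273
DUUUU: M=148.5430, payoff=60.3430, prob=0.073273
UUUUU: M=212.7779, payoff=0.0000, prob=0.512909
Price = Σ prob·payoff / R^5 = 14.724700 / 1.104081 = 13.3366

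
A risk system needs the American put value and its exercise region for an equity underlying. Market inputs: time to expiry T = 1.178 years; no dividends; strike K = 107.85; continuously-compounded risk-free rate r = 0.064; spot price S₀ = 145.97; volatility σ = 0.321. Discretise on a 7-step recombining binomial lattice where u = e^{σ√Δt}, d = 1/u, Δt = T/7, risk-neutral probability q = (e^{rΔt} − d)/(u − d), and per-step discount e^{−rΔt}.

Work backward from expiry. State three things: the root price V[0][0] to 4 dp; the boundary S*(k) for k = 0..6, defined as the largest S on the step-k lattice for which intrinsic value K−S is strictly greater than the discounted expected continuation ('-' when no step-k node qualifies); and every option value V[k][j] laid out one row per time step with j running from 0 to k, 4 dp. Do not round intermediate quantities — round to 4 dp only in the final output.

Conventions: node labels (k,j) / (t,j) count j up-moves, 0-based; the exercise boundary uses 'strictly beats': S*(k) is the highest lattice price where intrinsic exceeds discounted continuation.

Δt=0.16829  u=1.14075  d=0.87662  q=0.50812  discount=0.98929
step 7 (expiry): payoffs max(K−S,0) = 49.7816 32.2854 9.5176 0.0000 0.0000 0.0000 0.0000 0.0000
step 6: (k=6,j=0): S=66.2414, K−S=41.6086, hold=40.4533 ⇒ V=41.6086 exercise | (k=6,j=1): S=86.2000, K−S=21.6500, hold=20.4946 ⇒ V=21.6500 exercise | (k=6,j=2): S=112.1723, K−S=0.0000, hold=4.6314 ⇒ V=4.6314 continue | (k=6,j=3): S=145.9700, K−S=0.0000, hold=0.0000 ⇒ V=0.0000 continue | (k=6,j=4): S=189.9511, K−S=0.0000, hold=0.0000 ⇒ V=0.0000 continue | (k=6,j=5): S=247.1837, K−S=0.0000, hold=0.0000 ⇒ V=0.0000 continue | (k=6,j=6): S=321.6607, K−S=0.0000, hold=0.0000 ⇒ V=0.0000 continue  boundary S*=86.2000
step 5: (k=5,j=0): S=75.5646, K−S=32.2854, hold=31.1301 ⇒ V=32.2854 exercise | (k=5,j=1): S=98.3324, K−S=9.5176, hold=12.8631 ⇒ V=12.8631 continue | (k=5,j=2): S=127.9601, K−S=0.0000, hold=2.2536 ⇒ V=2.2536 continue | (k=5,j=3): S=166.5147, K−S=0.0000, hold=0.0000 ⇒ V=0.0000 continue | (k=5,j=4): S=216.6860, K−S=0.0000, hold=0.0000 ⇒ V=0.0000 continue | (k=5,j=5): S=281.9739, K−S=0.0000, hold=0.0000 ⇒ V=0.0000 continue  boundary S*=75.5646
step 4: (k=4,j=0): S=86.2000, K−S=21.6500, hold=22.1763 ⇒ V=22.1763 continue | (k=4,j=1): S=112.1723, K−S=0.0000, hold=7.3921 ⇒ V=7.3921 continue | (k=4,j=2): S=145.9700, K−S=0.0000, hold=1.0966 ⇒ V=1.0966 continue | (k=4,j=3): S=189.9511, K−S=0.0000, hold=0.0000 ⇒ V=0.0000 continue | (k=4,j=4): S=247.1837, K−S=0.0000, hold=0.0000 ⇒ V=0.0000 continue  boundary S*=-
step 3: (k=3,j=0): S=98.3324, K−S=9.5176, hold=14.5070 ⇒ V=14.5070 continue | (k=3,j=1): S=127.9601, K−S=0.0000, hold=4.1483 ⇒ V=4.1483 continue | (k=3,j=2): S=166.5147, K−S=0.0000, hold=0.5336 ⇒ V=0.5336 continue | (k=3,j=3): S=216.6860, K−S=0.0000, hold=0.0000 ⇒ V=0.0000 continue  boundary S*=-
step 2: (k=2,j=0): S=112.1723, K−S=0.0000, hold=9.1445 ⇒ V=9.1445 continue | (k=2,j=1): S=145.9700, K−S=0.0000, hold=2.2868 ⇒ V=2.2868 continue | (k=2,j=2): S=189.9511, K−S=0.0000, hold=0.2597 ⇒ V=0.2597 continue  boundary S*=-
step 1: (k=1,j=0): S=127.9601, K−S=0.0000, hold=5.5993 ⇒ V=5.5993 continue | (k=1,j=1): S=166.5147, K−S=0.0000, hold=1.2433 ⇒ V=1.2433 continue  boundary S*=-
step 0: (k=0,j=0): S=145.9700, K−S=0.0000, hold=3.3497 ⇒ V=3.3497 continue  boundary S*=-

price = 3.3497
boundary = - - - - - 75.5646 86.2000
tree:
3.3497
5.5993 1.2433
9.1445 2.2868 0.2597
14.5070 4.1483 0.5336 0.0000
22.1763 7.3921 1.0966 0.0000 0.0000
32.2854 12.8631 2.2536 0.0000 0.0000 0.0000
41.6086 21.6500 4.6314 0.0000 0.0000 0.0000 0.0000
49.7816 32.2854 9.5176 0.0000 0.0000 0.0000 0.0000 0.0000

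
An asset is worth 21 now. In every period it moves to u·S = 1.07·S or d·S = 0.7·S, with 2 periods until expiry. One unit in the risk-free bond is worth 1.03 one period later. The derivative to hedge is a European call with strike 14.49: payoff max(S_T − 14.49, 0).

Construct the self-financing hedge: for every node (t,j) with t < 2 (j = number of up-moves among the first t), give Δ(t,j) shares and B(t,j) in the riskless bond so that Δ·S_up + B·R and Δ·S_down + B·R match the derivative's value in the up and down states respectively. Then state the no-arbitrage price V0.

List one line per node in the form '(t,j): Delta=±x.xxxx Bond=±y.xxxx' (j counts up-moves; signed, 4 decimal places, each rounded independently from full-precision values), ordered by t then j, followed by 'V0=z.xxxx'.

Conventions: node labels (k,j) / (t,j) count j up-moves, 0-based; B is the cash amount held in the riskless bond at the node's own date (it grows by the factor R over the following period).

(0,0): Delta=0.9433 Bond=-12.4205
(1,0): Delta=0.2278 Bond=-2.2758
(1,1): Delta=1.0000 Bond=-14.0680
V0=7.3881

Arbitrage-free pricing uses the up-move probability p* = (R−d)/(u−d) = 0.8919, discounting each step at R = 1.03.
Terminal payoffs: V(2,0)=0.0000, V(2,1)=1.2390, V(2,2)=9.5529
(1,0): S=14.7000. Δ = (V_up−V_dn)/(S_up−S_dn) = (1.2390−0.0000)/(15.7290−10.2900) = 0.2278. V = [p*·1.2390 + (1−p*)·0.0000]/1.03 = 1.0729. B = V − Δ·S = -2.2758.
(1,1): S=22.4700. Δ = (V_up−V_dn)/(S_up−S_dn) = (9.5529−1.2390)/(24.0429−15.7290) = 1.0000. V = [p*·9.5529 + (1−p*)·1.2390]/1.03 = 8.4020. B = V − Δ·S = -14.0680.
(0,0): S=21.0000. Δ = (V_up−V_dn)/(S_up−S_dn) = (8.4020−1.0729)/(22.4700−14.7000) = 0.9433. V = [p*·8.4020 + (1−p*)·1.0729]/1.03 = 7.3881. B = V − Δ·S = -12.4205.
Sanity check at the root: Δ(0,0)·S0 + B(0,0) reproduces V0 = 7.3881.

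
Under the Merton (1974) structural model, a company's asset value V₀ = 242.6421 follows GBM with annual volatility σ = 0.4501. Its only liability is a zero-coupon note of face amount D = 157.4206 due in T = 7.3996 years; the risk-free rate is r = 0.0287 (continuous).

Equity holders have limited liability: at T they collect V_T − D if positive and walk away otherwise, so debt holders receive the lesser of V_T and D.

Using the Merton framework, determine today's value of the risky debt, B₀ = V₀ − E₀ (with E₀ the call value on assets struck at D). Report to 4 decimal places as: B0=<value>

Work the structural quantities from V₀ = 242.6421 against face 157.4206:
d₁ = [ln(V₀/D) + (r + σ²/2)T] / (σ√T)
   = [ln(242.6421/157.4206) + (0.0287 + 0.5·0.4501²)·7.3996] / (0.4501·√7.3996)
   = [0.432666 + 0.961911] / 1.224371 = 1.139015
d₂ = d₁ − σ√T = 1.139015 − 1.224371 = -0.085356
N(d₁) = 0.872652,  N(d₂) = 0.465989,  e^(−rT) = 0.808667
E₀ = V₀·N(d₁) − D·e^(−rT)·N(d₂)
   = 242.6421·0.872652 − 157.4206·0.808667·0.465989 = 152.421229
B₀ = V₀ − E₀ = 242.6421 − 152.421229 = 90.220871

B0=90.2209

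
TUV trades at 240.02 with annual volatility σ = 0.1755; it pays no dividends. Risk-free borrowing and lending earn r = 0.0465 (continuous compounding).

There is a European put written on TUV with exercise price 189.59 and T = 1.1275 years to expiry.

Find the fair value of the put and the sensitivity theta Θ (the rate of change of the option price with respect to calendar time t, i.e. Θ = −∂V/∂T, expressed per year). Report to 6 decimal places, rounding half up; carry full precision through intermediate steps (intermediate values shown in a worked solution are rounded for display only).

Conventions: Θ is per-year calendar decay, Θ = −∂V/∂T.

price = 1.015481
Θ = -1.450824

σ√T = 0.1755·√1.1275 = 0.186353
d₁ = (ln(S/K) + (r+σ²/2)T) / (σ√T) = (ln(240.02/189.59) + (0.0465+0.1755²/2)·1.1275) / 0.186353 = (0.235858 + 0.069792) / 0.186353 = 1.640175
d₂ = d₁ − σ√T = 1.640175 − 0.186353 = 1.453822
e^{−rT} = 0.948922
N(−d₁) = 0.050484,  N(−d₂) = 0.072998
Put price V = K·e^{−rT}·N(−d₂) − S·N(−d₁) = 13.132750 − 12.117269 = 1.015481
φ(d₁) = (1/√(2π))·e^{−d₁²/2} = 0.103931
Θ = −S·φ(d₁)·σ/(2√T) + r·K·e^{−rT}·N(−d₂) = −2.061497 + 0.610673 = -1.450824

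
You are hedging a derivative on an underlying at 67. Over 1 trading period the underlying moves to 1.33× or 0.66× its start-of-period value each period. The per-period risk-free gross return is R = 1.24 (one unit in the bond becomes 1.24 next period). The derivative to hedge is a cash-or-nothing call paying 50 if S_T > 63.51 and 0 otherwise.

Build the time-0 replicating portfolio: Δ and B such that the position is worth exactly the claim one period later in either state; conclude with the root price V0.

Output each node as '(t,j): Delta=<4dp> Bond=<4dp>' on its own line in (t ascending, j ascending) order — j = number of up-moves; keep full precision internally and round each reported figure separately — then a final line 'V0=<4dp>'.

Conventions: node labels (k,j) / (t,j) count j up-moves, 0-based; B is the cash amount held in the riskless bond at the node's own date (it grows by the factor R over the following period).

(0,0): Delta=1.1138 Bond=-39.7208
V0=34.9061

Since d<R<u, set p* = (R−d)/(u−d) = 0.8657; price each node as the discounted p*-expectation of its children.
Terminal payoffs: V(1,0)=0.0000, V(1,1)=50.0000
  t=0,j=0: stock 67.0000 → up 89.1100 (V=50.0000), down 44.2200 (V=0.0000). Price 34.9061; hedge Δ=1.1138, bond B=-39.7208.
Sanity check at the root: Δ(0,0)·S0 + B(0,0) reproduces V0 = 34.9061.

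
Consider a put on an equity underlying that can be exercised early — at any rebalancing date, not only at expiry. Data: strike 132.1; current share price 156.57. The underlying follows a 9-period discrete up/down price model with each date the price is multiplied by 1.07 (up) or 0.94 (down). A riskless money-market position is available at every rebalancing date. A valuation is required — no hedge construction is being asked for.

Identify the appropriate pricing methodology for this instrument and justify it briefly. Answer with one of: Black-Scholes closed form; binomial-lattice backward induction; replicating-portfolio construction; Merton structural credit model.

Key observation: an American put (K = 132.1, S₀ = 156.57) on a 9-date tree has no closed form — the optimal stopping decision is embedded and must be resolved recursively from expiry.

framework: binomial-lattice backward induction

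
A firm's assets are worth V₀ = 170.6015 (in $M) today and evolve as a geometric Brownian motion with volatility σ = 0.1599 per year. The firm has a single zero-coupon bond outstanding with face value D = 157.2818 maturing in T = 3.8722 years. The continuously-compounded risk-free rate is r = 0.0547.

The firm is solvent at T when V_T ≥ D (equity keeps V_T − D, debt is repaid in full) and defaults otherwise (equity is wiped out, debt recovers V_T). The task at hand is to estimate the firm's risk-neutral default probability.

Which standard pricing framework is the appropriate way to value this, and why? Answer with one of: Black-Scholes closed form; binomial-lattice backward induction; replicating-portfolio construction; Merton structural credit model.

framework: Merton structural credit model

Key observation: assets follow a GBM and default happens iff V_T < 157.2818; valuing claims on that split (equity as a call, risky debt as the residual) is the structural model's definition.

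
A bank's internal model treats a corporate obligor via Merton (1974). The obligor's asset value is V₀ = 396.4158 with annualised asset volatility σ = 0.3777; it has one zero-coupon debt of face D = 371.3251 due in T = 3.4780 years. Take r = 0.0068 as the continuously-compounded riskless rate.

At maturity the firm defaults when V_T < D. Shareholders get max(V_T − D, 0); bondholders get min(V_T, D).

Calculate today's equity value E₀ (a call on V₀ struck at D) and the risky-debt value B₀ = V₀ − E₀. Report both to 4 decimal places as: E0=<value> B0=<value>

E0=122.1715 B0=274.2443

Equity is a call on the firm's assets struck at D = 371.3251:
d₁ = [ln(V₀/D) + (r + σ²/2)T] / (σ√T)
   = [ln(396.4158/371.3251) + (0.0068 + 0.5·0.3777²)·3.4780] / (0.3777·√3.4780)
   = [0.065386 + 0.271731] / 0.704388 = 0.478596
d₂ = d₁ − σ√T = 0.478596 − 0.704388 = -0.225792
N(d₁) = 0.683887,  N(d₂) = 0.410682,  e^(−rT) = 0.976627
E₀ = V₀·N(d₁) − D·e^(−rT)·N(d₂)
   = 396.4158·0.683887 − 371.3251·0.976627·0.410682 = 122.171459
B₀ = V₀ − E₀ = 396.4158 − 122.171459 = 274.244341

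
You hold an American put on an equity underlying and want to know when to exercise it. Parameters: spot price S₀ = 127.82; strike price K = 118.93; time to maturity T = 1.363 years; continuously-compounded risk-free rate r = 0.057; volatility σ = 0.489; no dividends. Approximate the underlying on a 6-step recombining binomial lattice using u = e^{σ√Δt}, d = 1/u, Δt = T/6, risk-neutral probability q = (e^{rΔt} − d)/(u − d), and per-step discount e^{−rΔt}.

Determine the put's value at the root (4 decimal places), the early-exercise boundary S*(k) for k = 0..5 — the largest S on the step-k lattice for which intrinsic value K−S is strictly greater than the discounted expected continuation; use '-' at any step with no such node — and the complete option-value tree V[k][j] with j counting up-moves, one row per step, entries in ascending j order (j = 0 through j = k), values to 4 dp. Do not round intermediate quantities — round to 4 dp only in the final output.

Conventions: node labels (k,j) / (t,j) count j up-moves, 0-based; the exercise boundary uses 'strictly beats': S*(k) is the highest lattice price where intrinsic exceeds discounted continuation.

params: Δt=0.22717 u=1.26247 d=0.79210 q=0.46970 e^(-rΔt)=0.98713
t_6 payoffs: 87.3596 68.6124 38.7328 0.0000 0.0000 0.0000 0.0000
t_5: node(5,0) S=39.8566 payoff=79.0734 vs cont=77.5434 → 79.0734 [stop]  node(5,1) S=63.5242 payoff=55.4058 vs cont=53.8757 → 55.4058 [stop]  node(5,2) S=101.2463 payoff=17.6837 vs cont=20.2756 → 20.2756 [wait]  node(5,3) S=161.3684 payoff=0.0000 vs cont=0.0000 → 0.0000 [wait]  node(5,4) S=257.1924 payoff=0.0000 vs cont=0.0000 → 0.0000 [wait]  node(5,5) S=409.9188 payoff=0.0000 vs cont=0.0000 → 0.0000 [wait]  ⇒ S*(5)=63.5242
t_4: node(4,0) S=50.3176 payoff=68.6124 vs cont=67.0824 → 68.6124 [stop]  node(4,1) S=80.1972 payoff=38.7328 vs cont=38.4045 → 38.7328 [stop]  node(4,2) S=127.8200 payoff=0.0000 vs cont=10.6138 → 10.6138 [wait]  node(4,3) S=203.7222 payoff=0.0000 vs cont=0.0000 → 0.0000 [wait]  node(4,4) S=324.6968 payoff=0.0000 vs cont=0.0000 → 0.0000 [wait]  ⇒ S*(4)=80.1972
t_3: node(3,0) S=63.5242 payoff=55.4058 vs cont=53.8757 → 55.4058 [stop]  node(3,1) S=101.2463 payoff=17.6837 vs cont=25.1968 → 25.1968 [wait]  node(3,2) S=161.3684 payoff=0.0000 vs cont=5.5560 → 5.5560 [wait]  node(3,3) S=257.1924 payoff=0.0000 vs cont=0.0000 → 0.0000 [wait]  ⇒ S*(3)=63.5242
t_2: node(2,0) S=80.1972 payoff=38.7328 vs cont=40.6863 → 40.6863 [wait]  node(2,1) S=127.8200 payoff=0.0000 vs cont=15.7660 → 15.7660 [wait]  node(2,2) S=203.7222 payoff=0.0000 vs cont=2.9084 → 2.9084 [wait]  ⇒ S*(2)=-
t_1: node(1,0) S=101.2463 payoff=17.6837 vs cont=28.6083 → 28.6083 [wait]  node(1,1) S=161.3684 payoff=0.0000 vs cont=9.6016 → 9.6016 [wait]  ⇒ S*(1)=-
t_0: node(0,0) S=127.8200 payoff=0.0000 vs cont=19.4276 → 19.4276 [wait]  ⇒ S*(0)=-

price = 19.4276
boundary = - - - 63.5242 80.1972 63.5242
tree:
19.4276
28.6083 9.6016
40.6863 15.7660 2.9084
55.4058 25.1968 5.5560 0.0000
68.6124 38.7328 10.6138 0.0000 0.0000
79.0734 55.4058 20.2756 0.0000 0.0000 0.0000
87.3596 68.6124 38.7328 0.0000 0.0000 0.0000 0.0000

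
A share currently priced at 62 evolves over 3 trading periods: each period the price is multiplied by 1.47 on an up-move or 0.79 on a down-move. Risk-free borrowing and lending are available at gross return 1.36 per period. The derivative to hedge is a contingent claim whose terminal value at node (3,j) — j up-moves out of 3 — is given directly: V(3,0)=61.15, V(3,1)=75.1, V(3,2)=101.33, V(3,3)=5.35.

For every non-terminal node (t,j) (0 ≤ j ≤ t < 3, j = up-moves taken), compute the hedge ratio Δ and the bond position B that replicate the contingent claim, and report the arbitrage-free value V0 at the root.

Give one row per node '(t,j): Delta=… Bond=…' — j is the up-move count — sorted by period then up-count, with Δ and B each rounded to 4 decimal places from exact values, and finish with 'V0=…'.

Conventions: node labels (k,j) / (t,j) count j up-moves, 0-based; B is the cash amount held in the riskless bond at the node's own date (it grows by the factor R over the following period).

(0,0): Delta=-0.7689 Bond=64.7300
(1,0): Delta=0.5352 Bond=24.1556
(1,1): Delta=-0.9042 Bond=100.3600
(2,0): Delta=0.5302 Bond=33.0466
(2,1): Delta=0.5357 Bond=32.8139
(2,2): Delta=-1.0535 Bond=156.4972
V0=17.0561

Since d<R<u, set p* = (R−d)/(u−d) = 0.8382; price each node as the discounted p*-expectation of its children.
Terminal payoffs: V(3,0)=61.1500, V(3,1)=75.1000, V(3,2)=101.3300, V(3,3)=5.3500
(2,0): S=38.6942. Δ = (V_up−V_dn)/(S_up−S_dn) = (75.1000−61.1500)/(56.8805−30.5684) = 0.5302. V = [p*·75.1000 + (1−p*)·61.1500]/1.36 = 53.5613. B = V − Δ·S = 33.0466.
(2,1): S=72.0006. Δ = (V_up−V_dn)/(S_up−S_dn) = (101.3300−75.1000)/(105.8409−56.8805) = 0.5357. V = [p*·101.3300 + (1−p*)·75.1000]/1.36 = 71.3874. B = V − Δ·S = 32.8139.
(2,2): S=133.9758. Δ = (V_up−V_dn)/(S_up−S_dn) = (5.3500−101.3300)/(196.9444−105.8409) = -1.0535. V = [p*·5.3500 + (1−p*)·101.3300]/1.36 = 15.3501. B = V − Δ·S = 156.4972.
(1,0): S=48.9800. Δ = (V_up−V_dn)/(S_up−S_dn) = (71.3874−53.5613)/(72.0006−38.6942) = 0.5352. V = [p*·71.3874 + (1−p*)·53.5613]/1.36 = 50.3704. B = V − Δ·S = 24.1556.
(1,1): S=91.1400. Δ = (V_up−V_dn)/(S_up−S_dn) = (15.3501−71.3874)/(133.9758−72.0006) = -0.9042. V = [p*·15.3501 + (1−p*)·71.3874]/1.36 = 17.9522. B = V − Δ·S = 100.3600.
(0,0): S=62.0000. Δ = (V_up−V_dn)/(S_up−S_dn) = (17.9522−50.3704)/(91.1400−48.9800) = -0.7689. V = [p*·17.9522 + (1−p*)·50.3704]/1.36 = 17.0561. B = V − Δ·S = 64.7300.
Sanity check at the root: Δ(0,0)·S0 + B(0,0) reproduces V0 = 17.0561.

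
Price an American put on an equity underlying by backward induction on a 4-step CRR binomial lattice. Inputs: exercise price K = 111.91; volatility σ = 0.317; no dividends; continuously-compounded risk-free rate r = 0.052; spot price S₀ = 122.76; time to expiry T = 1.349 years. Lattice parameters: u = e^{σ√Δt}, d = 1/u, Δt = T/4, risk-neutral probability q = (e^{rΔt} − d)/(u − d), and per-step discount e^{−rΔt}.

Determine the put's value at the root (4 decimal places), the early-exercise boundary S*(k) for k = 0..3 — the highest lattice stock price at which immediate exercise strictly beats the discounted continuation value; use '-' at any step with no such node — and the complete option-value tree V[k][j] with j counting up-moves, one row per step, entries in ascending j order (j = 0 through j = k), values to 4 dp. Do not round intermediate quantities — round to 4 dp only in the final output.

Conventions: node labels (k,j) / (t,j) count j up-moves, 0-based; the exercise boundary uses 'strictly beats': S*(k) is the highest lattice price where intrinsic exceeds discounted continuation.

price = 9.5771
boundary = - - 84.9486 70.6653
tree:
9.5771
16.3817 3.1614
26.9614 6.4590 0.0000
41.2447 13.1963 0.0000 0.0000
53.1264 26.9614 0.0000 0.0000 0.0000

Δt=0.33725, u=1.20213, d=0.83186, q=0.50189, disc=e^(-rΔt)=0.98262
k=4 terminal: V=max(K-S,0) → 53.1264 26.9614 0.0000 0.0000 0.0000
k=3: j=0 S=70.6653 intr=41.2447 cont=39.2992 V=41.2447[EX]; j=1 S=102.1190 intr=9.7910 cont=13.1963 V=13.1963[hold]; j=2 S=147.5731 intr=0.0000 cont=0.0000 V=0.0000[hold]; j=3 S=213.2591 intr=0.0000 cont=0.0000 V=0.0000[hold]  S*(3)=70.6653
k=2: j=0 S=84.9486 intr=26.9614 cont=26.6953 V=26.9614[EX]; j=1 S=122.7600 intr=0.0000 cont=6.4590 V=6.4590[hold]; j=2 S=177.4015 intr=0.0000 cont=0.0000 V=0.0000[hold]  S*(2)=84.9486
k=1: j=0 S=102.1190 intr=9.7910 cont=16.3817 V=16.3817[hold]; j=1 S=147.5731 intr=0.0000 cont=3.1614 V=3.1614[hold]  S*(1)=-
k=0: j=0 S=122.7600 intr=0.0000 cont=9.5771 V=9.5771[hold]  S*(0)=-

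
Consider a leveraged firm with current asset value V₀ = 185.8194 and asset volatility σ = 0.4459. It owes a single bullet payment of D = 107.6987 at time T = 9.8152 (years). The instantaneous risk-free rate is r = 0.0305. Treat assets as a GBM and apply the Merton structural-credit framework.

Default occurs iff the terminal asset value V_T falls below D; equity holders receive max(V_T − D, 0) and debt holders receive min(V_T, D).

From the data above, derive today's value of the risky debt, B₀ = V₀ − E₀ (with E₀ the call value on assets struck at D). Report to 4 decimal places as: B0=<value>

Equity is a call on the firm's assets struck at D = 107.6987:
d₁ = [ln(V₀/D) + (r + σ²/2)T] / (σ√T)
   = [ln(185.8194/107.6987) + (0.0305 + 0.5·0.4459²)·9.8152] / (0.4459·√9.8152)
   = [0.545438 + 1.275126] / 1.396970 = 1.303223
d₂ = d₁ − σ√T = 1.303223 − 1.396970 = -0.093747
N(d₁) = 0.903751,  N(d₂) = 0.462655,  e^(−rT) = 0.741290
E₀ = V₀·N(d₁) − D·e^(−rT)·N(d₂)
   = 185.8194·0.903751 − 107.6987·0.741290·0.462655 = 130.997899
B₀ = V₀ − E₀ = 185.8194 − 130.997899 = 54.821501

B0=54.8215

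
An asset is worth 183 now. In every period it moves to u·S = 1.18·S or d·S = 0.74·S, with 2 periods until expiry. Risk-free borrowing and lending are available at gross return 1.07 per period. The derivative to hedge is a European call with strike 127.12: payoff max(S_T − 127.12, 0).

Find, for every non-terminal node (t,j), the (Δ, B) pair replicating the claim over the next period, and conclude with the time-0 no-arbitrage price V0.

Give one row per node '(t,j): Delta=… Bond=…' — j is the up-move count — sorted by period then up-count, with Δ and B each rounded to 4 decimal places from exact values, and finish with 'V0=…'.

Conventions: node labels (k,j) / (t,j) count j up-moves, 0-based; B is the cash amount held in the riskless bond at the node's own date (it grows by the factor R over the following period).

Since d<R<u, set p* = (R−d)/(u−d) = 0.7500; price each node as the discounted p*-expectation of its children.
Expiry values: V(2,0)=0.0000, V(2,1)=32.6756, V(2,2)=127.6892
(1,0): S=135.4200. Δ = (V_up−V_dn)/(S_up−S_dn) = (32.6756−0.0000)/(159.7956−100.2108) = 0.5484. V = [p*·32.6756 + (1−p*)·0.0000]/1.07 = 22.9035. B = V − Δ·S = -51.3593.
(1,1): S=215.9400. Δ = (V_up−V_dn)/(S_up−S_dn) = (127.6892−32.6756)/(254.8092−159.7956) = 1.0000. V = [p*·127.6892 + (1−p*)·32.6756]/1.07 = 97.1363. B = V − Δ·S = -118.8037.
(0,0): S=183.0000. Δ = (V_up−V_dn)/(S_up−S_dn) = (97.1363−22.9035)/(215.9400−135.4200) = 0.9219. V = [p*·97.1363 + (1−p*)·22.9035]/1.07 = 73.4374. B = V − Δ·S = -95.2735.
Check: Δ(0,0)·S0 + B(0,0) = 73.4374 = V0.

(0,0): Delta=0.9219 Bond=-95.2735
(1,0): Delta=0.5484 Bond=-51.3593
(1,1): Delta=1.0000 Bond=-118.8037
V0=73.4374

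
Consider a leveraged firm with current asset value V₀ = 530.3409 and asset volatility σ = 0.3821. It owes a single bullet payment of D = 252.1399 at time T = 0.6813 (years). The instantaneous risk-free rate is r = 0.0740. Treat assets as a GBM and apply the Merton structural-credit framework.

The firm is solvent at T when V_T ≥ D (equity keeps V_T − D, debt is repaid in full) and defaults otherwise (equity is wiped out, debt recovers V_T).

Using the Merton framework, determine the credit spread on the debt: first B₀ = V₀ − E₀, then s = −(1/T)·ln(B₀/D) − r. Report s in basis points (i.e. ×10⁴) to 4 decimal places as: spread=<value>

Work the structural quantities from V₀ = 530.3409 against face 252.1399:
d₁ = [ln(V₀/D) + (r + σ²/2)T] / (σ√T)
   = [ln(530.3409/252.1399) + (0.0740 + 0.5·0.3821²)·0.6813] / (0.3821·√0.6813)
   = [0.743536 + 0.100151] / 0.315389 = 2.675070
d₂ = d₁ − σ√T = 2.675070 − 0.315389 = 2.359682
N(d₁) = 0.996264,  N(d₂) = 0.990855,  e^(−rT) = 0.950834
E₀ = V₀·N(d₁) − D·e^(−rT)·N(d₂)
   = 530.3409·0.996264 − 252.1399·0.950834·0.990855 = 290.809153
B₀ = V₀ − E₀ = 530.3409 − 290.809153 = 239.531747
spread = −(1/T)·ln(B₀/D) − r = −(1/0.6813)·ln(239.531747/252.1399) − 0.0740 = 0.00129448
in basis points: 0.00129448 × 10⁴ = 12.9448 bp

spread=12.9448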